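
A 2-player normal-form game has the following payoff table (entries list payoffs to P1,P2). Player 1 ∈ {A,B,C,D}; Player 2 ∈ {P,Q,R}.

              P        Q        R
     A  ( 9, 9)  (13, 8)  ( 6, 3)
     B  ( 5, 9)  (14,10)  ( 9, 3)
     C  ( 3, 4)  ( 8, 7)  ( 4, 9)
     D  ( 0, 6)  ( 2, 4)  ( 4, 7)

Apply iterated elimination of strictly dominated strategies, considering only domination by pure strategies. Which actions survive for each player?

P1 drop C (A beats it: P:9>3 Q:13>8 R:6>4)
P1 drop D (A beats it: P:9>0 Q:13>2 R:6>4)
P2 drop R (P beats it: A:9>3 B:9>3)
P1→{A,B} P2→{P,Q}

IESDS → P1:{A,B} P2:{P,Q}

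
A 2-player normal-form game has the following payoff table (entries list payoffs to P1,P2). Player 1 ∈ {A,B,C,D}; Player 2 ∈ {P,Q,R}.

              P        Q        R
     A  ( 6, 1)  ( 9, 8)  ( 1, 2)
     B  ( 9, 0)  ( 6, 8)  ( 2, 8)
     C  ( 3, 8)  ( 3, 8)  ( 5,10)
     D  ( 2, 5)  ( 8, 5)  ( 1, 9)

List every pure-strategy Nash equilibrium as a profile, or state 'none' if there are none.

(A,P): not NE [P1→B gives 9>6; P2→Q gives 8>1]
(A,Q): NE
(A,R): not NE [P1→C gives 5>1; P2→Q gives 8>2]
(B,P): not NE [P2→R gives 8>0]
(B,Q): not NE [P1→A gives 9>6]
(B,R): not NE [P1→C gives 5>2]
(C,P): not NE [P1→B gives 9>3; P2→R gives 10>8]
(C,Q): not NE [P1→A gives 9>3; P2→R gives 10>8]
(C,R): NE
(D,P): not NE [P1→B gives 9>2; P2→R gives 9>5]
(D,Q): not NE [P1→A gives 9>8; P2→R gives 9>5]
(D,R): not NE [P1→C gives 5>1]

Nash profiles: (A,Q), (C,R)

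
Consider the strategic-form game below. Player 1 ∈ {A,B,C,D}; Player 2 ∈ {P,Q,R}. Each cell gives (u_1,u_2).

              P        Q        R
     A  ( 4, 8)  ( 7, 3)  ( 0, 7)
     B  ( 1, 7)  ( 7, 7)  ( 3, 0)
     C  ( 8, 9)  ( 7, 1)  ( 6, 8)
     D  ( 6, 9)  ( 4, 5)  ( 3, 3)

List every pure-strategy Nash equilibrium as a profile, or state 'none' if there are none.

Nash profiles: (B,Q), (C,P)

(A,P): not NE [P1→C gives 8>4]
(A,Q): not NE [P2→P gives 8>3]
(A,R): not NE [P1→C gives 6>0; P2→P gives 8>7]
(B,P): not NE [P1→C gives 8>1]
(B,Q): NE
(B,R): not NE [P1→C gives 6>3; P2→Q gives 7>0]
(C,P): NE
(C,Q): not NE [P2→P gives 9>1]
(C,R): not NE [P2→P gives 9>8]
(D,P): not NE [P1→C gives 8>6]
(D,Q): not NE [P1→C gives 7>4; P2→P gives 9>5]
(D,R): not NE [P1→C gives 6>3; P2→P gives 9>3]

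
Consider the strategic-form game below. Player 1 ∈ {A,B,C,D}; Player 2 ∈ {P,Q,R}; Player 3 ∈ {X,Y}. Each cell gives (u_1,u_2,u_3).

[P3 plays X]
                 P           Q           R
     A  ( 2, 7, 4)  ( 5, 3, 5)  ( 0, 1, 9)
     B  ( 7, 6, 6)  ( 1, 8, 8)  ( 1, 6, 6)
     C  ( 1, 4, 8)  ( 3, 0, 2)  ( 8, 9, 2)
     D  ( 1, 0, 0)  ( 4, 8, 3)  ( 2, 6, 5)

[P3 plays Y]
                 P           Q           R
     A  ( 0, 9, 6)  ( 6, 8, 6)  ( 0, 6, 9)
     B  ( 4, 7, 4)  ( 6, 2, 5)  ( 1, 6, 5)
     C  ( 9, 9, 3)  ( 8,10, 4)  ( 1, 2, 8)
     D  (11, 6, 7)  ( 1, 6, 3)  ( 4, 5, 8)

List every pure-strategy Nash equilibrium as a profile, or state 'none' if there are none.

Nash profiles: (C,Q,Y), (D,P,Y)

(A,P,X): not NE [P1→B gives 7>2; P3→Y gives 6>4]
(A,P,Y): not NE [P1→D gives 11>0]
(A,Q,X): not NE [P2→P gives 7>3; P3→Y gives 6>5]
(A,Q,Y): not NE [P1→C gives 8>6; P2→P gives 9>8]
(A,R,X): not NE [P1→C gives 8>0; P2→P gives 7>1]
(A,R,Y): not NE [P1→D gives 4>0; P2→P gives 9>6]
(B,P,X): not NE [P2→Q gives 8>6]
(B,P,Y): not NE [P1→D gives 11>4; P3→X gives 6>4]
(B,Q,X): not NE [P1→A gives 5>1]
(B,Q,Y): not NE [P1→C gives 8>6; P2→P gives 7>2; P3→X gives 8>5]
(B,R,X): not NE [P1→C gives 8>1; P2→Q gives 8>6]
(B,R,Y): not NE [P1→D gives 4>1; P2→P gives 7>6; P3→X gives 6>5]
(C,P,X): not NE [P1→B gives 7>1; P2→R gives 9>4]
(C,P,Y): not NE [P1→D gives 11>9; P2→Q gives 10>9; P3→X gives 8>3]
(C,Q,X): not NE [P1→A gives 5>3; P2→R gives 9>0; P3→Y gives 4>2]
(C,Q,Y): NE
(C,R,X): not NE [P3→Y gives 8>2]
(C,R,Y): not NE [P1→D gives 4>1; P2→Q gives 10>2]
(D,P,X): not NE [P1→B gives 7>1; P2→Q gives 8>0; P3→Y gives 7>0]
(D,P,Y): NE
(D,Q,X): not NE [P1→A gives 5>4]
(D,Q,Y): not NE [P1→C gives 8>1]
(D,R,X): not NE [P1→C gives 8>2; P2→Q gives 8>6; P3→Y gives 8>5]
(D,R,Y): not NE [P2→Q gives 6>5]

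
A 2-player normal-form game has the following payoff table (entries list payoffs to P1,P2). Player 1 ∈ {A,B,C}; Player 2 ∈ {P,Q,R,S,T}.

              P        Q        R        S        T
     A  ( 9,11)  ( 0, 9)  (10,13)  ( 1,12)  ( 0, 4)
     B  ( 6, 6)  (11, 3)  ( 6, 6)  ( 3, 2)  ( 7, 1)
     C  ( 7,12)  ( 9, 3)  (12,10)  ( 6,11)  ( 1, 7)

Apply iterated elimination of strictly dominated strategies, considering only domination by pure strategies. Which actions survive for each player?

Remaining: P1:{A,C} P2:{P,R,S}

P2 drop Q (P beats it: A:11>9 B:6>3 C:12>3)
P2 drop T (P beats it: A:11>4 B:6>1 C:12>7)
P1 drop B (C beats it: P:7>6 R:12>6 S:6>3)
P1→{A,C} P2→{P,R,S}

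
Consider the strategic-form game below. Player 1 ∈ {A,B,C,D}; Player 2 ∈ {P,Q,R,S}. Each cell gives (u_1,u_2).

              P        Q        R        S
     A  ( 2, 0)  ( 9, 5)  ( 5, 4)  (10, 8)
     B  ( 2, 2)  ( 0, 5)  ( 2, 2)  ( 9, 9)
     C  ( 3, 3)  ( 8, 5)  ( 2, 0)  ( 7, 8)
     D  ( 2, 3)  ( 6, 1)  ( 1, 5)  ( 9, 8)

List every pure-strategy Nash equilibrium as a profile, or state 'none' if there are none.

PSNE = {(A,S)}

(A,P): not NE [P1→C gives 3>2; P2→S gives 8>0]
(A,Q): not NE [P2→S gives 8>5]
(A,R): not NE [P2→S gives 8>4]
(A,S): NE
(B,P): not NE [P1→C gives 3>2; P2→S gives 9>2]
(B,Q): not NE [P1→A gives 9>0; P2→S gives 9>5]
(B,R): not NE [P1→A gives 5>2; P2→S gives 9>2]
(B,S): not NE [P1→A gives 10>9]
(C,P): not NE [P2→S gives 8>3]
(C,Q): not NE [P1→A gives 9>8; P2→S gives 8>5]
(C,R): not NE [P1→A gives 5>2; P2→S gives 8>0]
(C,S): not NE [P1→A gives 10>7]
(D,P): not NE [P1→C gives 3>2; P2→S gives 8>3]
(D,Q): not NE [P1→A gives 9>6; P2→S gives 8>1]
(D,R): not NE [P1→A gives 5>1; P2→S gives 8>5]
(D,S): not NE [P1→A gives 10>9]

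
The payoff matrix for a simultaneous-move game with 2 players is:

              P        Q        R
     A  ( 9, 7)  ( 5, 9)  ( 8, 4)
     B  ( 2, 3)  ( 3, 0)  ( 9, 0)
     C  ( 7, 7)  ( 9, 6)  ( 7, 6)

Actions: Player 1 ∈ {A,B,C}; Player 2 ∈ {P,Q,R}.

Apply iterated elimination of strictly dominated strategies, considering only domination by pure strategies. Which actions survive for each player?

P2 drop R (P beats it: A:7>4 B:3>0 C:7>6)
P1 drop B (A beats it: P:9>2 Q:5>3)
P1→{A,C} P2→{P,Q}

IESDS → P1:{A,C} P2:{P,Q}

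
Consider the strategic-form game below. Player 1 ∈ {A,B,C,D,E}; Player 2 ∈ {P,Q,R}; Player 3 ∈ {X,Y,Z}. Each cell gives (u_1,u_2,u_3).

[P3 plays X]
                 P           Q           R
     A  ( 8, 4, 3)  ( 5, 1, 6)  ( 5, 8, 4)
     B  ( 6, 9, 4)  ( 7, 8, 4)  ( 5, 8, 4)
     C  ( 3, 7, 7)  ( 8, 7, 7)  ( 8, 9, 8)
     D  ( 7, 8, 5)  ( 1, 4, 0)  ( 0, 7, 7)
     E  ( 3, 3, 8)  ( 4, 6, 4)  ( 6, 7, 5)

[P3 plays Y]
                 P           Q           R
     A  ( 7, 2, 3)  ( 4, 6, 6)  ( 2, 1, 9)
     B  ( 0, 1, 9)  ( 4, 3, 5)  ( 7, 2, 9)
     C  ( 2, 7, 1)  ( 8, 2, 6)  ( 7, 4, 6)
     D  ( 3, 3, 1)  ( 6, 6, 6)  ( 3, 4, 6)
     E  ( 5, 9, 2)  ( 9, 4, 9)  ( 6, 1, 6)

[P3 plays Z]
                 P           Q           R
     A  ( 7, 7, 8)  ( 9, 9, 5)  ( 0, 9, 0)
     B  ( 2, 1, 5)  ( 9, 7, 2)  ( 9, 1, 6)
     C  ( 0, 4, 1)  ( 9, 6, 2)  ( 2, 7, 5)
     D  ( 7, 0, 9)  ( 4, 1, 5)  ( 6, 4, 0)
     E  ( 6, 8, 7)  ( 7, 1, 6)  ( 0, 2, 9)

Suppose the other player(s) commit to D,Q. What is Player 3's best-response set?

BR_3 = {Y}

u_3(X vs D,Q) = 0
u_3(Y vs D,Q) = 6
u_3(Z vs D,Q) = 5
max payoff 6 at {Y}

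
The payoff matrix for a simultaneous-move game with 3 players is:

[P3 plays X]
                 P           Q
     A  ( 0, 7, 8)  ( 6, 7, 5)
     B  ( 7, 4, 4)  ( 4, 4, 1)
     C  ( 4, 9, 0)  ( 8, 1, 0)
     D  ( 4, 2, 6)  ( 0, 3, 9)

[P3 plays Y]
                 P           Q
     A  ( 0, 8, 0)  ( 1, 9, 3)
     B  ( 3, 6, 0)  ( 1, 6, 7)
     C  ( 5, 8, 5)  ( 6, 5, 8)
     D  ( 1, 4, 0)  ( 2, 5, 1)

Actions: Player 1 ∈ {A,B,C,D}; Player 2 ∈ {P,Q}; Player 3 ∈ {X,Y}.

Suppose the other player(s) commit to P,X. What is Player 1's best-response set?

BR_1 = {B}

u_1(A vs P,X) = 0
u_1(B vs P,X) = 7
u_1(C vs P,X) = 4
u_1(D vs P,X) = 4
max payoff 7 at {B}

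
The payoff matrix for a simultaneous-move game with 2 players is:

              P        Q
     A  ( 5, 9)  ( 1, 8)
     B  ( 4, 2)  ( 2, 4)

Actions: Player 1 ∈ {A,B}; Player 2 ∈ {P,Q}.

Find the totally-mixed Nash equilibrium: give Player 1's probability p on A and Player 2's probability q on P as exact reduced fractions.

P1 mixes 2/3 on A; P2 mixes 1/2 on P

P1 indiff ⇒ q·5+(1-q)·1 = q·4+(1-q)·2 ⇒ q(1) = (1-q)(1) ⇒ q = 1/2
P2 indiff ⇒ p·9+(1-p)·2 = p·8+(1-p)·4 ⇒ p(1) = (1-p)(2) ⇒ p = 2/3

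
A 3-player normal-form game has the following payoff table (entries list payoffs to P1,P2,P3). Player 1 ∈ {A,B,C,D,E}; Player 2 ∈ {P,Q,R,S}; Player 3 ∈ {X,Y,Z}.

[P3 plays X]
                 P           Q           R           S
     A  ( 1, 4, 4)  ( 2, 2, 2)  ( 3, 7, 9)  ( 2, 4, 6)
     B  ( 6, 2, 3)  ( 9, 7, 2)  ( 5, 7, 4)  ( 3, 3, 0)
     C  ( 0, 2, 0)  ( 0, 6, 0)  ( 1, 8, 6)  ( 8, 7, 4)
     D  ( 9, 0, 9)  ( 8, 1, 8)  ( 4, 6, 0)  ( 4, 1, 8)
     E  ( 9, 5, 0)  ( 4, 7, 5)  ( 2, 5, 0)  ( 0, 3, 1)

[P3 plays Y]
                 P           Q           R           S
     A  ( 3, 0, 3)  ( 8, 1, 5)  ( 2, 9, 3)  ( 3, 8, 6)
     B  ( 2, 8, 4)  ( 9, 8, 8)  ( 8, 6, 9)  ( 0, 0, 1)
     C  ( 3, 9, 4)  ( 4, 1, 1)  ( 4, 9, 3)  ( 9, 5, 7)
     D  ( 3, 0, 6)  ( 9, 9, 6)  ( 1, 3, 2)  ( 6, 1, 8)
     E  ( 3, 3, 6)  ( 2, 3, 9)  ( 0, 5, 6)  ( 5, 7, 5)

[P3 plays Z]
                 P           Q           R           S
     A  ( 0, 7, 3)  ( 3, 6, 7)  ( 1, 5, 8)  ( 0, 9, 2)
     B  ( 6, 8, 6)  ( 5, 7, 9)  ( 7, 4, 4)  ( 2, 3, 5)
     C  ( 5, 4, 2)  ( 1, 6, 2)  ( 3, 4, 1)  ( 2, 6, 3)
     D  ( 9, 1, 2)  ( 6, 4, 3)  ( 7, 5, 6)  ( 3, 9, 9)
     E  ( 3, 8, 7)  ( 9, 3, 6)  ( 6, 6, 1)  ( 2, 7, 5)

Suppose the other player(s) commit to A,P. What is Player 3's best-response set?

u_3(X vs A,P) = 4
u_3(Y vs A,P) = 3
u_3(Z vs A,P) = 3
max payoff 4 at {X}

BR_3 = {X}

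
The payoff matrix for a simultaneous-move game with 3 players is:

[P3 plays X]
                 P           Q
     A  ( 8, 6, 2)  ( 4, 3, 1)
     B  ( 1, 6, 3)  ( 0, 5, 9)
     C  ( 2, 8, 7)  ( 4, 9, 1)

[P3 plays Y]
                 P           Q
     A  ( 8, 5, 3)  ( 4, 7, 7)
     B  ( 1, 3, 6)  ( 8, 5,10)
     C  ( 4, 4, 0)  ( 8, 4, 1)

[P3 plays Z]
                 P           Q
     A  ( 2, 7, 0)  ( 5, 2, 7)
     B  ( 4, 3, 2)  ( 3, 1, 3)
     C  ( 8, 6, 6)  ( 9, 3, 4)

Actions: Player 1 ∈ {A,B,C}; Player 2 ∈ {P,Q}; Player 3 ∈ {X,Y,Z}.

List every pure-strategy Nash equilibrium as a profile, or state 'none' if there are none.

NE set: (B,Q,Y)

(A,P,X): not NE [P3→Y gives 3>2]
(A,P,Y): not NE [P2→Q gives 7>5]
(A,P,Z): not NE [P1→C gives 8>2; P3→Y gives 3>0]
(A,Q,X): not NE [P2→P gives 6>3; P3→Z gives 7>1]
(A,Q,Y): not NE [P1→C gives 8>4]
(A,Q,Z): not NE [P1→C gives 9>5; P2→P gives 7>2]
(B,P,X): not NE [P1→A gives 8>1; P3→Y gives 6>3]
(B,P,Y): not NE [P1→A gives 8>1; P2→Q gives 5>3]
(B,P,Z): not NE [P1→C gives 8>4; P3→Y gives 6>2]
(B,Q,X): not NE [P1→C gives 4>0; P2→P gives 6>5; P3→Y gives 10>9]
(B,Q,Y): NE
(B,Q,Z): not NE [P1→C gives 9>3; P2→P gives 3>1; P3→Y gives 10>3]
(C,P,X): not NE [P1→A gives 8>2; P2→Q gives 9>8]
(C,P,Y): not NE [P1→A gives 8>4; P3→X gives 7>0]
(C,P,Z): not NE [P3→X gives 7>6]
(C,Q,X): not NE [P3→Z gives 4>1]
(C,Q,Y): not NE [P3→Z gives 4>1]
(C,Q,Z): not NE [P2→P gives 6>3]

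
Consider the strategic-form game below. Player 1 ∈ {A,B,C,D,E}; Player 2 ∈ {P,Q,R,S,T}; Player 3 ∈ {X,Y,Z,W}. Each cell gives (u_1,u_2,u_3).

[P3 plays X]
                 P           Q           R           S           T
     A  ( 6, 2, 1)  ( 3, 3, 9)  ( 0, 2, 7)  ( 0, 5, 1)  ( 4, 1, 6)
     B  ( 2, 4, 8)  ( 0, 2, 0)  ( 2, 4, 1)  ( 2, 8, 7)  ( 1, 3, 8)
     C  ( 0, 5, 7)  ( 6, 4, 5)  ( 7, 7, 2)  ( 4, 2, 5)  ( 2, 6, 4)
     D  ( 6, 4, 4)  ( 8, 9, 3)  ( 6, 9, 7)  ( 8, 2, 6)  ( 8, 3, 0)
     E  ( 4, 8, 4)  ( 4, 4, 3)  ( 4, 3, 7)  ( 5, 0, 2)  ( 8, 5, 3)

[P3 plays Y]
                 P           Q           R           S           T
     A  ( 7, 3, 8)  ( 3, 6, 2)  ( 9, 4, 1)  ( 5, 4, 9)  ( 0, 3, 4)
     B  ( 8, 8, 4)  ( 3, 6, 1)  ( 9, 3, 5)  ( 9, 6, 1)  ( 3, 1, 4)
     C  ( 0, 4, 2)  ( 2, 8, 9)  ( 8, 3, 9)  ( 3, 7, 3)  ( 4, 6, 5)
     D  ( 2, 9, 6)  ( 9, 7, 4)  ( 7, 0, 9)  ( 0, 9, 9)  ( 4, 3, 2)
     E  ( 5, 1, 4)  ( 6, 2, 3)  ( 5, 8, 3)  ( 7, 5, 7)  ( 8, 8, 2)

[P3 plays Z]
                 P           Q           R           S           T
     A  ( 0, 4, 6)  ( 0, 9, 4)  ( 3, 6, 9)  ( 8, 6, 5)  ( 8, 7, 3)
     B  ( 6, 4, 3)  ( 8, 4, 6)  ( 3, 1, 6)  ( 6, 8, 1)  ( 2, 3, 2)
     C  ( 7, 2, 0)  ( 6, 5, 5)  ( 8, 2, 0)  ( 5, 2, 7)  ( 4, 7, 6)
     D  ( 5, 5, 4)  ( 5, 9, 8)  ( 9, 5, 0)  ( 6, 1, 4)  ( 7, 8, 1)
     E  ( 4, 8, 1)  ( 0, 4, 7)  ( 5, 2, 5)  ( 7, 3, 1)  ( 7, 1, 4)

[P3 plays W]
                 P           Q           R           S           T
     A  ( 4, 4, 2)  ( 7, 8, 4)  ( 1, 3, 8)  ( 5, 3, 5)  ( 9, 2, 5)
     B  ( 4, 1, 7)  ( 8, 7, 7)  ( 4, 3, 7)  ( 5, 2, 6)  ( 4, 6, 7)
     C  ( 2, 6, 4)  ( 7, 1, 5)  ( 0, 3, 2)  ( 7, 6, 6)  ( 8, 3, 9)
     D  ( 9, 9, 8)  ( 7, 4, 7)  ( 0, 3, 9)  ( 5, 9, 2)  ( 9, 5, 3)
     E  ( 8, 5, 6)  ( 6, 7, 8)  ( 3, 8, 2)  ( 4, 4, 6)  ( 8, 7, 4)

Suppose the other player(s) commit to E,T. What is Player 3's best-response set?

u_3(X vs E,T) = 3
u_3(Y vs E,T) = 2
u_3(Z vs E,T) = 4
u_3(W vs E,T) = 4
max payoff 4 at {Z,W}

argmax u_3 = {Z,W}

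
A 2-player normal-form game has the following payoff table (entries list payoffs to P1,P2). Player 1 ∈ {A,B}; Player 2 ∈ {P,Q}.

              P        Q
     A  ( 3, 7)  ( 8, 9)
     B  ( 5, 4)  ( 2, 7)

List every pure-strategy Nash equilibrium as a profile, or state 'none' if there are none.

Nash profiles: (A,Q)

(A,P): not NE [P1→B gives 5>3; P2→Q gives 9>7]
(A,Q): NE
(B,P): not NE [P2→Q gives 7>4]
(B,Q): not NE [P1→A gives 8>2]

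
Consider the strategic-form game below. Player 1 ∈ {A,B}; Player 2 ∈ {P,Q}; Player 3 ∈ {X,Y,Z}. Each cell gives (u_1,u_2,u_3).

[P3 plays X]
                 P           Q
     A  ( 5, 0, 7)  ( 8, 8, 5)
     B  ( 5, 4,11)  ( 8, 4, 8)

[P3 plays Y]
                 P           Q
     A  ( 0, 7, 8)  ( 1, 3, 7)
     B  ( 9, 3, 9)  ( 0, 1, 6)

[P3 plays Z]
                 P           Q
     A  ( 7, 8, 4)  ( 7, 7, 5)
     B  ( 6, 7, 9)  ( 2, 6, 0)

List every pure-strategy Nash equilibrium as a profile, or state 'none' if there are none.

(A,P,X): not NE [P2→Q gives 8>0; P3→Y gives 8>7]
(A,P,Y): not NE [P1→B gives 9>0]
(A,P,Z): not NE [P3→Y gives 8>4]
(A,Q,X): not NE [P3→Y gives 7>5]
(A,Q,Y): not NE [P2→P gives 7>3]
(A,Q,Z): not NE [P2→P gives 8>7; P3→Y gives 7>5]
(B,P,X): NE
(B,P,Y): not NE [P3→X gives 11>9]
(B,P,Z): not NE [P1→A gives 7>6; P3→X gives 11>9]
(B,Q,X): NE
(B,Q,Y): not NE [P1→A gives 1>0; P2→P gives 3>1; P3→X gives 8>6]
(B,Q,Z): not NE [P1→A gives 7>2; P2→P gives 7>6; P3→X gives 8>0]

Nash profiles: (B,P,X), (B,Q,X)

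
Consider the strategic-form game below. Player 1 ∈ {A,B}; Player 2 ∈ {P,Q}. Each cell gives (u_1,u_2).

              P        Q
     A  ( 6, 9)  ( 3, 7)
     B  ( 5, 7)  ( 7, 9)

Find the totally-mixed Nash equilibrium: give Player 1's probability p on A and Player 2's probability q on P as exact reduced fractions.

P1 indiff ⇒ q·6+(1-q)·3 = q·5+(1-q)·7 ⇒ q(1) = (1-q)(4) ⇒ q = 4/5
P2 indiff ⇒ p·9+(1-p)·7 = p·7+(1-p)·9 ⇒ p(2) = (1-p)(2) ⇒ p = 1/2

(p,q) = (1/2, 4/5)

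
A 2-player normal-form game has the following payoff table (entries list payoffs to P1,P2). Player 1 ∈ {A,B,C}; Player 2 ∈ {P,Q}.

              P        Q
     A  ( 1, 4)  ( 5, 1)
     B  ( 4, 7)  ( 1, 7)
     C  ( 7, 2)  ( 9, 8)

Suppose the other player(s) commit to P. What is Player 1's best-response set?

u_1(A vs P) = 1
u_1(B vs P) = 4
u_1(C vs P) = 7
max payoff 7 at {C}

argmax u_1 = {C}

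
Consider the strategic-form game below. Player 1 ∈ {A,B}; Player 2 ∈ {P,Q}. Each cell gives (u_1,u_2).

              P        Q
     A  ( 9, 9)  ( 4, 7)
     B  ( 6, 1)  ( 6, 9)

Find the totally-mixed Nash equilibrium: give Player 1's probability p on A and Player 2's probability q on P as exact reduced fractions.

P1 indiff ⇒ q·9+(1-q)·4 = q·6+(1-q)·6 ⇒ q(3) = (1-q)(2) ⇒ q = 2/5
P2 indiff ⇒ p·9+(1-p)·1 = p·7+(1-p)·9 ⇒ p(2) = (1-p)(8) ⇒ p = 4/5

p=4/5, q=2/5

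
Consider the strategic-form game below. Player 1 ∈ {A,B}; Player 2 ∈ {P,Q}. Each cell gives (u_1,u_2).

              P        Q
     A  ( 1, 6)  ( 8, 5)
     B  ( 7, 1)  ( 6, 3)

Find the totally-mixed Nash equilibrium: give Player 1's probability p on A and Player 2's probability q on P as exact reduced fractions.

P1 indiff ⇒ q·1+(1-q)·8 = q·7+(1-q)·6 ⇒ q(-6) = (1-q)(-2) ⇒ q = 1/4
P2 indiff ⇒ p·6+(1-p)·1 = p·5+(1-p)·3 ⇒ p(1) = (1-p)(2) ⇒ p = 2/3

P1 mixes 2/3 on A; P2 mixes 1/4 on P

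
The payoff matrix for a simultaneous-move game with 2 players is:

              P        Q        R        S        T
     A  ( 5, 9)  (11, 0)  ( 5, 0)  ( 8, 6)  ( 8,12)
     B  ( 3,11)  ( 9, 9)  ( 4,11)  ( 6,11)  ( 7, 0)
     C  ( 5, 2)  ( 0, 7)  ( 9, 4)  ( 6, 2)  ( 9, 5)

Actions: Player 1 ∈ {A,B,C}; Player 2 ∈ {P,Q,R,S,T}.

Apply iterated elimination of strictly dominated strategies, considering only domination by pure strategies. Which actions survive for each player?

P1 drop B (A beats it: P:5>3 Q:11>9 R:5>4 S:8>6 T:8>7)
P2 drop P (T beats it: A:12>9 C:5>2)
P2 drop R (T beats it: A:12>0 C:5>4)
P2 drop S (T beats it: A:12>6 C:5>2)
P1→{A,C} P2→{Q,T}

Survivors P1:{A,C} P2:{Q,T}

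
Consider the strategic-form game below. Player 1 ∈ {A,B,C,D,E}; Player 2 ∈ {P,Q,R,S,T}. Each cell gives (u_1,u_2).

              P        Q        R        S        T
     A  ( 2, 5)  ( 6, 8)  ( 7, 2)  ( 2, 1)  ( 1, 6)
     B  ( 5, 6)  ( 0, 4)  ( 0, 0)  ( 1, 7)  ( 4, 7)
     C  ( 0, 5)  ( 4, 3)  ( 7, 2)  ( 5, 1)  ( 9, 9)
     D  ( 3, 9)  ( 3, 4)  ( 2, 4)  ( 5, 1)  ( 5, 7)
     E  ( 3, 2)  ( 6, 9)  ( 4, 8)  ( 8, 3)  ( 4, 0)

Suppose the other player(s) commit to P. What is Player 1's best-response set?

u_1(A vs P) = 2
u_1(B vs P) = 5
u_1(C vs P) = 0
u_1(D vs P) = 3
u_1(E vs P) = 3
max payoff 5 at {B}

BR_1 = {B}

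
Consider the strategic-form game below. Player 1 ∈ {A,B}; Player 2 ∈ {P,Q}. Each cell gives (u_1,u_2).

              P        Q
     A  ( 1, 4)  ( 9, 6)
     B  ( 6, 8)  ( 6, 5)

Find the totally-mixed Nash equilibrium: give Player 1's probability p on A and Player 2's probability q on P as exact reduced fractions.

P1 mixes 3/5 on A; P2 mixes 3/8 on P

P1 indiff ⇒ q·1+(1-q)·9 = q·6+(1-q)·6 ⇒ q(-5) = (1-q)(-3) ⇒ q = 3/8
P2 indiff ⇒ p·4+(1-p)·8 = p·6+(1-p)·5 ⇒ p(-2) = (1-p)(-3) ⇒ p = 3/5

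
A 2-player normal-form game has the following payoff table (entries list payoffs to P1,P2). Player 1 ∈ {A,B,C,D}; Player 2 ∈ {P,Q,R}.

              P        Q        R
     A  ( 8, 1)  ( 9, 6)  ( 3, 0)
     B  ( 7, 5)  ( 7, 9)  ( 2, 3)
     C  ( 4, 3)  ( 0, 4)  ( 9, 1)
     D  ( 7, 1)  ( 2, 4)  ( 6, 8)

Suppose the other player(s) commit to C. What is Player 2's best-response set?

P2 best: {Q}

u_2(P vs C) = 3
u_2(Q vs C) = 4
u_2(R vs C) = 1
max payoff 4 at {Q}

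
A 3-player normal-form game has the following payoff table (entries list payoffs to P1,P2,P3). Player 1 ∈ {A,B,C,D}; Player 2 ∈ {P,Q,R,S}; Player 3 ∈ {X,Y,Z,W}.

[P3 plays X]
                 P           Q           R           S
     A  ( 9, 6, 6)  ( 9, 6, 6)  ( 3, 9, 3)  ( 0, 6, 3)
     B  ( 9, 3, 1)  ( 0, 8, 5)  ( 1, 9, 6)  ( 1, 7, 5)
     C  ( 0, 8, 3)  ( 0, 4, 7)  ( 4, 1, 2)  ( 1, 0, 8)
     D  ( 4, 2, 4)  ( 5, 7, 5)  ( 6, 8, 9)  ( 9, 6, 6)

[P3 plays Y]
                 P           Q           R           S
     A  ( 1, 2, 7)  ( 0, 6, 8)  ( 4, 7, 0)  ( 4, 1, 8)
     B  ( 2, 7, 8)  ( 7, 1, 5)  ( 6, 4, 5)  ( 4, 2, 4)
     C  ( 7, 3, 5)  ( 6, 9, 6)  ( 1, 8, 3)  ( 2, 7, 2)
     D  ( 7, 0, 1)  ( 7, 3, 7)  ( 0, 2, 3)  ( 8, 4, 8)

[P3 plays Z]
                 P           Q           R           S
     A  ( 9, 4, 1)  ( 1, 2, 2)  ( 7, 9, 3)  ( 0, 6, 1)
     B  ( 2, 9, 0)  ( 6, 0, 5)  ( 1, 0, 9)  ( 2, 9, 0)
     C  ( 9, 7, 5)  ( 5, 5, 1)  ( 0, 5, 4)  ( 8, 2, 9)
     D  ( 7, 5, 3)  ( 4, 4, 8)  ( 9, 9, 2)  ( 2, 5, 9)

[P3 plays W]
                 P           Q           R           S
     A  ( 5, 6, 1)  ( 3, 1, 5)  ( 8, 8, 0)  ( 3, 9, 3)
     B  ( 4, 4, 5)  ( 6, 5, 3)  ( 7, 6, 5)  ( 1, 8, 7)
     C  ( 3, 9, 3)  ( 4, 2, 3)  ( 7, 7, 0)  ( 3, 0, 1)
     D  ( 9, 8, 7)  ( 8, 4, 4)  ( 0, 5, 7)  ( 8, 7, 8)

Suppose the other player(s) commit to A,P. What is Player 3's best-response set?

u_3(X vs A,P) = 6
u_3(Y vs A,P) = 7
u_3(Z vs A,P) = 1
u_3(W vs A,P) = 1
max payoff 7 at {Y}

P3 best: {Y}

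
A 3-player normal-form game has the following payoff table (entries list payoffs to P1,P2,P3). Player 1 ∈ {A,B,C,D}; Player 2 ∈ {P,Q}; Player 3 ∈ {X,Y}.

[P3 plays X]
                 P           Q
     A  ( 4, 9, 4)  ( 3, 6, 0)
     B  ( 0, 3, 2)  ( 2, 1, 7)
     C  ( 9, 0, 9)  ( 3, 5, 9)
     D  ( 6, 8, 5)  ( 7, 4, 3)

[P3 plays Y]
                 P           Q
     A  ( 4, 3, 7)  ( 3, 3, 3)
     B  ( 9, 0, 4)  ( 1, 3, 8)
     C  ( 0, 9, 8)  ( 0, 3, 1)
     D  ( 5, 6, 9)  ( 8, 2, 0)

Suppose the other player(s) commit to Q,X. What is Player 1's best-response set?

P1 best: {D}

u_1(A vs Q,X) = 3
u_1(B vs Q,X) = 2
u_1(C vs Q,X) = 3
u_1(D vs Q,X) = 7
max payoff 7 at {D}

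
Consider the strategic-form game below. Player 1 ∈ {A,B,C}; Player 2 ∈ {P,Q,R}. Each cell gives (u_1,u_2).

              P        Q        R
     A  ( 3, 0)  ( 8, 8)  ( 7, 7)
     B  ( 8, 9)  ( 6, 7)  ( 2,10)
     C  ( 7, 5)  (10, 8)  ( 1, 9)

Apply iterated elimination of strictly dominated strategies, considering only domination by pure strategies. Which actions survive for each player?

P2 drop P (R beats it: A:7>0 B:10>9 C:9>5)
P1 drop B (A beats it: Q:8>6 R:7>2)
P1→{A,C} P2→{Q,R}

IESDS → P1:{A,C} P2:{Q,R}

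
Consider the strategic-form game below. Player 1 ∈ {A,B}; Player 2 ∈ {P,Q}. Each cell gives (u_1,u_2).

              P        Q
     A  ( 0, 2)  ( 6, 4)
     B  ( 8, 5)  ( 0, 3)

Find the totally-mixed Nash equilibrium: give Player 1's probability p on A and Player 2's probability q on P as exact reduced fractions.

P1 indiff ⇒ q·0+(1-q)·6 = q·8+(1-q)·0 ⇒ q(-8) = (1-q)(-6) ⇒ q = 3/7
P2 indiff ⇒ p·2+(1-p)·5 = p·4+(1-p)·3 ⇒ p(-2) = (1-p)(-2) ⇒ p = 1/2

p=1/2, q=3/7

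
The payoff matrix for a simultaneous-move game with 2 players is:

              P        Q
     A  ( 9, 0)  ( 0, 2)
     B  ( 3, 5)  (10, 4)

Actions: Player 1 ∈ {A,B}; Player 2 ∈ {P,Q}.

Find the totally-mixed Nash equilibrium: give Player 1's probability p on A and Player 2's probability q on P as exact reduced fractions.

P1 mixes 1/3 on A; P2 mixes 5/8 on P

P1 indiff ⇒ q·9+(1-q)·0 = q·3+(1-q)·10 ⇒ q(6) = (1-q)(10) ⇒ q = 5/8
P2 indiff ⇒ p·0+(1-p)·5 = p·2+(1-p)·4 ⇒ p(-2) = (1-p)(-1) ⇒ p = 1/3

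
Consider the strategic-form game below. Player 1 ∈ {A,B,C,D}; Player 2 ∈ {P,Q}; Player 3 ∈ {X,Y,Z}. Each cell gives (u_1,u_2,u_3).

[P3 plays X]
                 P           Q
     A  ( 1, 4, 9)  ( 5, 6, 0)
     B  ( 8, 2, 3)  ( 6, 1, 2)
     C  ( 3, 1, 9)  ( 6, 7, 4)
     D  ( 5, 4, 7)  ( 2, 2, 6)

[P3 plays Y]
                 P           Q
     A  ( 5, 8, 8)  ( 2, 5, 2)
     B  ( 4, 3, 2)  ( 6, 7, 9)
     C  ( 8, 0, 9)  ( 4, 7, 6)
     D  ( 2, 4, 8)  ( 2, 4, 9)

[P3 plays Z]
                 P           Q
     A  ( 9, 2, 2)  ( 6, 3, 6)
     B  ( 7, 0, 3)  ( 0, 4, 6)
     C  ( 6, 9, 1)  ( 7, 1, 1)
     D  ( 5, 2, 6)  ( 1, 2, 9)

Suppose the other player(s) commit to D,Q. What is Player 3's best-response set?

u_3(X vs D,Q) = 6
u_3(Y vs D,Q) = 9
u_3(Z vs D,Q) = 9
max payoff 9 at {Y,Z}

argmax u_3 = {Y,Z}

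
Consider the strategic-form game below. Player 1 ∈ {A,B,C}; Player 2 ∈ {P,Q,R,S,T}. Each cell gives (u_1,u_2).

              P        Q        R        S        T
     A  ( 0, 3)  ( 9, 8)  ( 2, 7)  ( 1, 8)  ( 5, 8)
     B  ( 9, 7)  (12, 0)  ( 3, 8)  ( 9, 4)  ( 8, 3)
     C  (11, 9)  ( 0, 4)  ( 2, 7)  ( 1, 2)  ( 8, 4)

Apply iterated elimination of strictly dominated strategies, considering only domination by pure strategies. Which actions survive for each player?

P1 drop A (B beats it: P:9>0 Q:12>9 R:3>2 S:9>1 T:8>5)
P2 drop Q (P beats it: B:7>0 C:9>4)
P2 drop S (P beats it: B:7>4 C:9>2)
P2 drop T (P beats it: B:7>3 C:9>4)
P1→{B,C} P2→{P,R}

IESDS → P1:{B,C} P2:{P,R}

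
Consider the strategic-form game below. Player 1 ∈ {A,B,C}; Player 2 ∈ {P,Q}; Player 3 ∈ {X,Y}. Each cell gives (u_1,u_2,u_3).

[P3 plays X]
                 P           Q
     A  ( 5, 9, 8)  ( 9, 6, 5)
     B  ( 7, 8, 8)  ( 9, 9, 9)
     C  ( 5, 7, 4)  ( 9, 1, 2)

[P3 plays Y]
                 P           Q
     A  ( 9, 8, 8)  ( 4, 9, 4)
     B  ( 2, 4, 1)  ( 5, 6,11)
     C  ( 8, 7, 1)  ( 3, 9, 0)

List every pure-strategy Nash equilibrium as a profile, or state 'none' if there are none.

(A,P,X): not NE [P1→B gives 7>5]
(A,P,Y): not NE [P2→Q gives 9>8]
(A,Q,X): not NE [P2→P gives 9>6]
(A,Q,Y): not NE [P1→B gives 5>4; P3→X gives 5>4]
(B,P,X): not NE [P2→Q gives 9>8]
(B,P,Y): not NE [P1→A gives 9>2; P2→Q gives 6>4; P3→X gives 8>1]
(B,Q,X): not NE [P3→Y gives 11>9]
(B,Q,Y): NE
(C,P,X): not NE [P1→B gives 7>5]
(C,P,Y): not NE [P1→A gives 9>8; P2→Q gives 9>7; P3→X gives 4>1]
(C,Q,X): not NE [P2→P gives 7>1]
(C,Q,Y): not NE [P1→B gives 5>3; P3→X gives 2>0]

Nash profiles: (B,Q,Y)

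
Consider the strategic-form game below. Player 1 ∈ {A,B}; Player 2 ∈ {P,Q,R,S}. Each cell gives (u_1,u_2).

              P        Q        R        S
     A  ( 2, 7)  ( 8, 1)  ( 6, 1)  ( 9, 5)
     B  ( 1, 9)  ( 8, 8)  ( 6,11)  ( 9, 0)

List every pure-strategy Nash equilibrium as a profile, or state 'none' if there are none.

NE set: (A,P), (B,R)

(A,P): NE
(A,Q): not NE [P2→P gives 7>1]
(A,R): not NE [P2→P gives 7>1]
(A,S): not NE [P2→P gives 7>5]
(B,P): not NE [P1→A gives 2>1; P2→R gives 11>9]
(B,Q): not NE [P2→R gives 11>8]
(B,R): NE
(B,S): not NE [P2→R gives 11>0]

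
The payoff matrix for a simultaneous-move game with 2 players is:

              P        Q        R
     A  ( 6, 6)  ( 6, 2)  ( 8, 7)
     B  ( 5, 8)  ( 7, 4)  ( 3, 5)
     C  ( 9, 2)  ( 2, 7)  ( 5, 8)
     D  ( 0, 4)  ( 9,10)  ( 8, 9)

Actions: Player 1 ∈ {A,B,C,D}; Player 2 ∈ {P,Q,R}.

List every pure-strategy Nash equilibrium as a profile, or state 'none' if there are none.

NE set: (A,R), (D,Q)

(A,P): not NE [P1→C gives 9>6; P2→R gives 7>6]
(A,Q): not NE [P1→D gives 9>6; P2→R gives 7>2]
(A,R): NE
(B,P): not NE [P1→C gives 9>5]
(B,Q): not NE [P1→D gives 9>7; P2→P gives 8>4]
(B,R): not NE [P1→D gives 8>3; P2→P gives 8>5]
(C,P): not NE [P2→R gives 8>2]
(C,Q): not NE [P1→D gives 9>2; P2→R gives 8>7]
(C,R): not NE [P1→D gives 8>5]
(D,P): not NE [P1→C gives 9>0; P2→Q gives 10>4]
(D,Q): NE
(D,R): not NE [P2→Q gives 10>9]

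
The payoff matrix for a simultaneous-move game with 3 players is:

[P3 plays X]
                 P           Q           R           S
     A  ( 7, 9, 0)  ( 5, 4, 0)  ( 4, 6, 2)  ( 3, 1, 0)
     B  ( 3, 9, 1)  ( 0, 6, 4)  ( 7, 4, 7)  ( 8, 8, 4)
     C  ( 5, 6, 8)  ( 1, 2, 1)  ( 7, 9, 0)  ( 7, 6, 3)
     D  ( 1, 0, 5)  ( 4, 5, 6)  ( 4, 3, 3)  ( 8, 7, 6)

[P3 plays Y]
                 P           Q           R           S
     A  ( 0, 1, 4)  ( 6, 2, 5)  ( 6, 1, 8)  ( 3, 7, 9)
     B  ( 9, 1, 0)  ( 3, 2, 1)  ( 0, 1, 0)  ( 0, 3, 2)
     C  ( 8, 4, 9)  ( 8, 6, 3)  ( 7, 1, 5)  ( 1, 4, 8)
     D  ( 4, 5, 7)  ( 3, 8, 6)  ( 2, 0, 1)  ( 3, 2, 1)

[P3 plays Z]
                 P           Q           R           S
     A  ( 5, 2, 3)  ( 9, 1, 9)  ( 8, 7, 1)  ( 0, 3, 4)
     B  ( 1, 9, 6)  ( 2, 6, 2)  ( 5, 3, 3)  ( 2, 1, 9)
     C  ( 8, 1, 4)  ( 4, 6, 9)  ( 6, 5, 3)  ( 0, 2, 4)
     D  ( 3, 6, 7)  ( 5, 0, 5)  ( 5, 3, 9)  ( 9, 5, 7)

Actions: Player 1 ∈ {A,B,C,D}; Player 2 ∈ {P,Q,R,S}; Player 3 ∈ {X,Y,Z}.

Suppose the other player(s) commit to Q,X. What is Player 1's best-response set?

u_1(A vs Q,X) = 5
u_1(B vs Q,X) = 0
u_1(C vs Q,X) = 1
u_1(D vs Q,X) = 4
max payoff 5 at {A}

BR_1 = {A}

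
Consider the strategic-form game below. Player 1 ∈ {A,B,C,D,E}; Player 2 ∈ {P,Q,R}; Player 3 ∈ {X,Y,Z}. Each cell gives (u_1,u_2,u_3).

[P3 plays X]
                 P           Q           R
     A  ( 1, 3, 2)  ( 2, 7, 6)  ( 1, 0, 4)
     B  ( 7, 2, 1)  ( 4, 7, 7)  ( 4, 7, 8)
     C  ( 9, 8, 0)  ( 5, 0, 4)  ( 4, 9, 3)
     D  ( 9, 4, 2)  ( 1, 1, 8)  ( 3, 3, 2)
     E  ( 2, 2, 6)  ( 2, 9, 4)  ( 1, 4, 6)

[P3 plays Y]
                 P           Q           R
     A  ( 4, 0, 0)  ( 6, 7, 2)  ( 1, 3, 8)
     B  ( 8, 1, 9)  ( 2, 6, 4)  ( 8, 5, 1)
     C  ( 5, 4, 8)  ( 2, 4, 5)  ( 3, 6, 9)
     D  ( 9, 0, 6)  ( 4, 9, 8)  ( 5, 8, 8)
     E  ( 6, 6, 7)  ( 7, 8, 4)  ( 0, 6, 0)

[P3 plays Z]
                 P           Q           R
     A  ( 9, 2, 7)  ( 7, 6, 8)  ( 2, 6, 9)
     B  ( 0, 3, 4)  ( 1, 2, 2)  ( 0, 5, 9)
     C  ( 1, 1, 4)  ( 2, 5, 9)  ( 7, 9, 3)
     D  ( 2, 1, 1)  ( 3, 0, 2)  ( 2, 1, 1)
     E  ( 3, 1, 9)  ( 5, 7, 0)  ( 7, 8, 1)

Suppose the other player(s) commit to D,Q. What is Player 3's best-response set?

argmax u_3 = {X,Y}

u_3(X vs D,Q) = 8
u_3(Y vs D,Q) = 8
u_3(Z vs D,Q) = 2
max payoff 8 at {X,Y}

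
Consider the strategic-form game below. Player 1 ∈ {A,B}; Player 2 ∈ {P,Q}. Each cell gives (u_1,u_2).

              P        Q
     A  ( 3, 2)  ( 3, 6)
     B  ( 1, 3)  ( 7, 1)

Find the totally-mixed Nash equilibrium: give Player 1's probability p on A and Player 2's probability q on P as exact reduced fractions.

P1 indiff ⇒ q·3+(1-q)·3 = q·1+(1-q)·7 ⇒ q(2) = (1-q)(4) ⇒ q = 2/3
P2 indiff ⇒ p·2+(1-p)·3 = p·6+(1-p)·1 ⇒ p(-4) = (1-p)(-2) ⇒ p = 1/3

p=1/3, q=2/3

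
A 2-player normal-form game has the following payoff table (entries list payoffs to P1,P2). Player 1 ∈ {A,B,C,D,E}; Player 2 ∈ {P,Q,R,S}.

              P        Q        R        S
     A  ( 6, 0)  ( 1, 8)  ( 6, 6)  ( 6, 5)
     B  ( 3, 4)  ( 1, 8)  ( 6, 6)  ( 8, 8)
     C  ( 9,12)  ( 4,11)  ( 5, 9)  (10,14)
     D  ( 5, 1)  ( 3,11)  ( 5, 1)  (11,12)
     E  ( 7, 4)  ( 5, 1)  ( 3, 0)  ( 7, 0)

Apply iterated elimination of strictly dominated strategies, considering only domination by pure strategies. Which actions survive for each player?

P2 drop R (Q beats it: A:8>6 B:8>6 C:11>9 D:11>1 E:1>0)
P1 drop A (C beats it: P:9>6 Q:4>1 S:10>6)
P1 drop B (C beats it: P:9>3 Q:4>1 S:10>8)
P1→{C,D,E} P2→{P,Q,S}

Remaining: P1:{C,D,E} P2:{P,Q,S}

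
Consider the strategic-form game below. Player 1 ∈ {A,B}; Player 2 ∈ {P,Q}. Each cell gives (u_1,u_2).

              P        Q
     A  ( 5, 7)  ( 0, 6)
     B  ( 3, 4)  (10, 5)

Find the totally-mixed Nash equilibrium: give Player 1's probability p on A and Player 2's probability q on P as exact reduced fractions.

P1 indiff ⇒ q·5+(1-q)·0 = q·3+(1-q)·10 ⇒ q(2) = (1-q)(10) ⇒ q = 5/6
P2 indiff ⇒ p·7+(1-p)·4 = p·6+(1-p)·5 ⇒ p(1) = (1-p)(1) ⇒ p = 1/2

(p,q) = (1/2, 5/6)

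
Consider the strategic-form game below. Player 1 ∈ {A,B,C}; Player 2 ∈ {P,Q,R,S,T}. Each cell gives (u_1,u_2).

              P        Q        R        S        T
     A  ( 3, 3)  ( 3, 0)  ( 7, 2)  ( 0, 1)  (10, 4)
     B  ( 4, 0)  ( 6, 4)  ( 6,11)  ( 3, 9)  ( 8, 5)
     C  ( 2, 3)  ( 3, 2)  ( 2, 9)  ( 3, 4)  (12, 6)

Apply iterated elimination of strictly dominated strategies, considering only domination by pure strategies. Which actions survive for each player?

Survivors P1:{A,C} P2:{R,T}

P2 drop P (T beats it: A:4>3 B:5>0 C:6>3)
P2 drop Q (R beats it: A:2>0 B:11>4 C:9>2)
P2 drop S (R beats it: A:2>1 B:11>9 C:9>4)
P1 drop B (A beats it: R:7>6 T:10>8)
P1→{A,C} P2→{R,T}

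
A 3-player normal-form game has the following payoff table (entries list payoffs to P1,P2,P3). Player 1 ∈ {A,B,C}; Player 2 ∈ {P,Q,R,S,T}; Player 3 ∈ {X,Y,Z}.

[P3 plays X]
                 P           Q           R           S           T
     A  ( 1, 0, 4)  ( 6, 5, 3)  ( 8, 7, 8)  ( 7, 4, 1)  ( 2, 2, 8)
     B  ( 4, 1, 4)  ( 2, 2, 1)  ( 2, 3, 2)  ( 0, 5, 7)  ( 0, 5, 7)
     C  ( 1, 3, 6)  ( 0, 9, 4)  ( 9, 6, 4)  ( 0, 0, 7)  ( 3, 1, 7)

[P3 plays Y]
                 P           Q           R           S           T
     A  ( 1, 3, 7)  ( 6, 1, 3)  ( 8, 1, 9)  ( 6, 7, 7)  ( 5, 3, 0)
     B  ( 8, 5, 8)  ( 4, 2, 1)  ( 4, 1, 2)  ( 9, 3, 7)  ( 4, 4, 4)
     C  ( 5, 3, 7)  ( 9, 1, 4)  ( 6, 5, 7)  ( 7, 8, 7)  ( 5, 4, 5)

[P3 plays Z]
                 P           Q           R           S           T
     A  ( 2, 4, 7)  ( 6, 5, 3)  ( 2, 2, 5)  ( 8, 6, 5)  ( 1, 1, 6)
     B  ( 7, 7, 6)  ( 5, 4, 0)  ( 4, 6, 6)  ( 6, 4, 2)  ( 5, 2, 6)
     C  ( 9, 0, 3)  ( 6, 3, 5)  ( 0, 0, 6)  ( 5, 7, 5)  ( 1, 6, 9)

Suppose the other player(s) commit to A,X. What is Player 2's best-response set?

u_2(P vs A,X) = 0
u_2(Q vs A,X) = 5
u_2(R vs A,X) = 7
u_2(S vs A,X) = 4
u_2(T vs A,X) = 2
max payoff 7 at {R}

P2 best: {R}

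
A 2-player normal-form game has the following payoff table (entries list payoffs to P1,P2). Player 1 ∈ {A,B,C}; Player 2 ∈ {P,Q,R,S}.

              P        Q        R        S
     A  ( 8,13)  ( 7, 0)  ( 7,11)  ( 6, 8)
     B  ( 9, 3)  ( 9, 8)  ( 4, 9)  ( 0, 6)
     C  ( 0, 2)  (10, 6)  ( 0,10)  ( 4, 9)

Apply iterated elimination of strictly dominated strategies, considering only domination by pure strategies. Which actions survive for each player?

IESDS → P1:{A,B} P2:{P,R}

P2 drop Q (R beats it: A:11>0 B:9>8 C:10>6)
P1 drop C (A beats it: P:8>0 R:7>0 S:6>4)
P2 drop S (R beats it: A:11>8 B:9>6)
P1→{A,B} P2→{P,R}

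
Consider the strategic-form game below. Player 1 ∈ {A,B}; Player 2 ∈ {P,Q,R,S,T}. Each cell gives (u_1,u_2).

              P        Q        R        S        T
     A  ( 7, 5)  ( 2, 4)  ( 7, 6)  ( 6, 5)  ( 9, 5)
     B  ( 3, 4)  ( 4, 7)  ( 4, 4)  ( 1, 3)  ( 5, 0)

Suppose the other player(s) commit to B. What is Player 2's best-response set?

u_2(P vs B) = 4
u_2(Q vs B) = 7
u_2(R vs B) = 4
u_2(S vs B) = 3
u_2(T vs B) = 0
max payoff 7 at {Q}

BR_2 = {Q}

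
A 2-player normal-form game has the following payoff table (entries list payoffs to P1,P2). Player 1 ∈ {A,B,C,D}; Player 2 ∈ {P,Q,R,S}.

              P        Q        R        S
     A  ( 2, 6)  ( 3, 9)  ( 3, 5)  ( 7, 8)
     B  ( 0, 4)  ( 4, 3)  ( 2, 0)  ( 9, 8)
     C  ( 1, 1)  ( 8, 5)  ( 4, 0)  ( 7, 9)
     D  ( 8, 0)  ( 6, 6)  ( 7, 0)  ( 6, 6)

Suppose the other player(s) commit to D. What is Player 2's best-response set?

argmax u_2 = {Q,S}

u_2(P vs D) = 0
u_2(Q vs D) = 6
u_2(R vs D) = 0
u_2(S vs D) = 6
max payoff 6 at {Q,S}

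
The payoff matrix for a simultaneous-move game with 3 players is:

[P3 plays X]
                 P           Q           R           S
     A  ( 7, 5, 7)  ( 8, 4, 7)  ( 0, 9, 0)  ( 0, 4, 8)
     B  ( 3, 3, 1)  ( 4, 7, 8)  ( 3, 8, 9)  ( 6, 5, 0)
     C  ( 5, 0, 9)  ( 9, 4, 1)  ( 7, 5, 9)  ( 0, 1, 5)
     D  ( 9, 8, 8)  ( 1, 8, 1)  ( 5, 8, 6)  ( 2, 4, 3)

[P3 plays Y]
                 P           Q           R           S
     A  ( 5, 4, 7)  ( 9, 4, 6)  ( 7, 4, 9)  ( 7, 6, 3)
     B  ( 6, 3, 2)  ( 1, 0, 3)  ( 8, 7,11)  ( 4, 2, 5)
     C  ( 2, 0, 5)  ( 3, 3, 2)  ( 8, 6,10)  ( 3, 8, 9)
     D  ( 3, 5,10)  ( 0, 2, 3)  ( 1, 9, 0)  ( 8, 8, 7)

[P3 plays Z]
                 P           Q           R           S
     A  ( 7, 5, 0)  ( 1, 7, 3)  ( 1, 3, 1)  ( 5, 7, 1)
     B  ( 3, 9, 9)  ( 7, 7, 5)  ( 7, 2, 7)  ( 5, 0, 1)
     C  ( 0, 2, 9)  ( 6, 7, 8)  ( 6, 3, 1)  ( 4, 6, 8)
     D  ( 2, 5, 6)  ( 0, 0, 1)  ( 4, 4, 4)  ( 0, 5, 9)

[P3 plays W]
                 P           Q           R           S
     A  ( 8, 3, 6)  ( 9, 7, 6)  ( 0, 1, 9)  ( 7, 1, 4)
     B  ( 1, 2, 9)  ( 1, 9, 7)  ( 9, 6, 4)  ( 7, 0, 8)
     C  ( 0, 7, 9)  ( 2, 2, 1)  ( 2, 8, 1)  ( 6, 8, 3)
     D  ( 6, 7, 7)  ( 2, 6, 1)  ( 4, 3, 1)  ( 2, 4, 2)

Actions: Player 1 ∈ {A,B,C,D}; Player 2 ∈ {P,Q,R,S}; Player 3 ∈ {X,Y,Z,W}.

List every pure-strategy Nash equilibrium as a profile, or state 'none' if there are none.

Nash profiles: (B,R,Y)

(A,P,X): not NE [P1→D gives 9>7; P2→R gives 9>5]
(A,P,Y): not NE [P1→B gives 6>5; P2→S gives 6>4]
(A,P,Z): not NE [P2→S gives 7>5; P3→Y gives 7>0]
(A,P,W): not NE [P2→Q gives 7>3; P3→Y gives 7>6]
(A,Q,X): not NE [P1→C gives 9>8; P2→R gives 9>4]
(A,Q,Y): not NE [P2→S gives 6>4; P3→X gives 7>6]
(A,Q,Z): not NE [P1→B gives 7>1; P3→X gives 7>3]
(A,Q,W): not NE [P3→X gives 7>6]
(A,R,X): not NE [P1→C gives 7>0; P3→W gives 9>0]
(A,R,Y): not NE [P1→C gives 8>7; P2→S gives 6>4]
(A,R,Z): not NE [P1→B gives 7>1; P2→S gives 7>3; P3→W gives 9>1]
(A,R,W): not NE [P1→B gives 9>0; P2→Q gives 7>1]
(A,S,X): not NE [P1→B gives 6>0; P2→R gives 9>4]
(A,S,Y): not NE [P1→D gives 8>7; P3→X gives 8>3]
(A,S,Z): not NE [P3→X gives 8>1]
(A,S,W): not NE [P2→Q gives 7>1; P3→X gives 8>4]
(B,P,X): not NE [P1→D gives 9>3; P2→R gives 8>3; P3→W gives 9>1]
(B,P,Y): not NE [P2→R gives 7>3; P3→W gives 9>2]
(B,P,Z): not NE [P1→A gives 7>3]
(B,P,W): not NE [P1→A gives 8>1; P2→Q gives 9>2]
(B,Q,X): not NE [P1→C gives 9>4; P2→R gives 8>7]
(B,Q,Y): not NE [P1→A gives 9>1; P2→R gives 7>0; P3→X gives 8>3]
(B,Q,Z): not NE [P2→P gives 9>7; P3→X gives 8>5]
(B,Q,W): not NE [P1→A gives 9>1; P3→X gives 8>7]
(B,R,X): not NE [P1→C gives 7>3; P3→Y gives 11>9]
(B,R,Y): NE
(B,R,Z): not NE [P2→P gives 9>2; P3→Y gives 11>7]
(B,R,W): not NE [P2→Q gives 9>6; P3→Y gives 11>4]
(B,S,X): not NE [P2→R gives 8>5; P3→W gives 8>0]
(B,S,Y): not NE [P1→D gives 8>4; P2→R gives 7>2; P3→W gives 8>5]
(B,S,Z): not NE [P2→P gives 9>0; P3→W gives 8>1]
(B,S,W): not NE [P2→Q gives 9>0]
(C,P,X): not NE [P1→D gives 9>5; P2→R gives 5>0]
(C,P,Y): not NE [P1→B gives 6>2; P2→S gives 8>0; P3→W gives 9>5]
(C,P,Z): not NE [P1→A gives 7>0; P2→Q gives 7>2]
(C,P,W): not NE [P1→A gives 8>0; P2→S gives 8>7]
(C,Q,X): not NE [P2→R gives 5>4; P3→Z gives 8>1]
(C,Q,Y): not NE [P1→A gives 9>3; P2→S gives 8>3; P3→Z gives 8>2]
(C,Q,Z): not NE [P1→B gives 7>6]
(C,Q,W): not NE [P1→A gives 9>2; P2→S gives 8>2; P3→Z gives 8>1]
(C,R,X): not NE [P3→Y gives 10>9]
(C,R,Y): not NE [P2→S gives 8>6]
(C,R,Z): not NE [P1→B gives 7>6; P2→Q gives 7>3; P3→Y gives 10>1]
(C,R,W): not NE [P1→B gives 9>2; P3→Y gives 10>1]
(C,S,X): not NE [P1→B gives 6>0; P2→R gives 5>1; P3→Y gives 9>5]
(C,S,Y): not NE [P1→D gives 8>3]
(C,S,Z): not NE [P1→B gives 5>4; P2→Q gives 7>6; P3→Y gives 9>8]
(C,S,W): not NE [P1→B gives 7>6; P3→Y gives 9>3]
(D,P,X): not NE [P3→Y gives 10>8]
(D,P,Y): not NE [P1→B gives 6>3; P2→R gives 9>5]
(D,P,Z): not NE [P1→A gives 7>2; P3→Y gives 10>6]
(D,P,W): not NE [P1→A gives 8>6; P3→Y gives 10>7]
(D,Q,X): not NE [P1→C gives 9>1; P3→Y gives 3>1]
(D,Q,Y): not NE [P1→A gives 9>0; P2→R gives 9>2]
(D,Q,Z): not NE [P1→B gives 7>0; P2→S gives 5>0; P3→Y gives 3>1]
(D,Q,W): not NE [P1→A gives 9>2; P2→P gives 7>6; P3→Y gives 3>1]
(D,R,X): not NE [P1→C gives 7>5]
(D,R,Y): not NE [P1→C gives 8>1; P3→X gives 6>0]
(D,R,Z): not NE [P1→B gives 7>4; P2→S gives 5>4; P3→X gives 6>4]
(D,R,W): not NE [P1→B gives 9>4; P2→P gives 7>3; P3→X gives 6>1]
(D,S,X): not NE [P1→B gives 6>2; P2→R gives 8>4; P3→Z gives 9>3]
(D,S,Y): not NE [P2→R gives 9>8; P3→Z gives 9>7]
(D,S,Z): not NE [P1→B gives 5>0]
(D,S,W): not NE [P1→B gives 7>2; P2→P gives 7>4; P3→Z gives 9>2]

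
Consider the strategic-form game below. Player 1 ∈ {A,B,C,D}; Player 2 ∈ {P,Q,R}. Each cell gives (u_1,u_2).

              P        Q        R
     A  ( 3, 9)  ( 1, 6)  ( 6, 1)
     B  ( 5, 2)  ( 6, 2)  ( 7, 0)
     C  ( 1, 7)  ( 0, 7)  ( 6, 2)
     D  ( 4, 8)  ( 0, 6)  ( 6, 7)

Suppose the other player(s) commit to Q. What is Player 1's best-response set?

argmax u_1 = {B}

u_1(A vs Q) = 1
u_1(B vs Q) = 6
u_1(C vs Q) = 0
u_1(D vs Q) = 0
max payoff 6 at {B}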